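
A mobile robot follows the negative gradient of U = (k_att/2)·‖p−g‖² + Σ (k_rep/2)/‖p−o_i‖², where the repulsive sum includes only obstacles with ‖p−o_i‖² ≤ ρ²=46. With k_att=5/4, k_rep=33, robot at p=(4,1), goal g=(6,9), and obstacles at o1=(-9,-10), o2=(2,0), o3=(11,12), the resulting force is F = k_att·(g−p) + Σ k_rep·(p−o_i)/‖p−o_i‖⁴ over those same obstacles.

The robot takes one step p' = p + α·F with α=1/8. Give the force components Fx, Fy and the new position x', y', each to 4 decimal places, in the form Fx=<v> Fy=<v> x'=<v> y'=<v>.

Fx=5.1400 Fy=11.3200 x'=4.6425 y'=2.4150

F_att = 5/4·(g−p) = 5/4·(2,8) = (2.5000,10.0000)
o1: d²=290 > ρ²=46 → inactive
o2: d²=5 ≤ ρ²=46; F_rep = 33·(2,1)/5² = (2.6400,1.3200)
o3: d²=170 > ρ²=46 → inactive
F = F_att + ΣF_rep = (5.1400,11.3200)
p' = p + 1/8·F = (4.6425,2.4150)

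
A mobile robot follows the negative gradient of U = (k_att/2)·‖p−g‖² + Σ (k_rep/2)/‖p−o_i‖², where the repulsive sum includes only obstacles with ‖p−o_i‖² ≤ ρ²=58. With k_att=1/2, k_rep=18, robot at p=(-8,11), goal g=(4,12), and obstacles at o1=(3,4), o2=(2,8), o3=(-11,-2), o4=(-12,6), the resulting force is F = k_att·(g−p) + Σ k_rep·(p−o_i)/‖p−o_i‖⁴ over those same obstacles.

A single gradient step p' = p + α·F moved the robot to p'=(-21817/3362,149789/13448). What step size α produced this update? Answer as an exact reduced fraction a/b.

F_att = 1/2·(g−p) = 1/2·(12,1) = (6.0000,0.5000)
o1: d²=170 > ρ²=58 → inactive
o2: d²=109 > ρ²=58 → inactive
o3: d²=178 > ρ²=58 → inactive
o4: d²=41 ≤ ρ²=58; F_rep = 18·(4,5)/41² = (0.0428,0.0535)
F = F_att + ΣF_rep = (6.0428,0.5535)
Δp = p'−p = (1.5107,0.1384); α = Δx/Fx = (5079/3362) / (10158/1681) = 1/4
check: Δy/Fy = (1861/13448) / (1861/3362) = 1/4 ✓

α = 1/4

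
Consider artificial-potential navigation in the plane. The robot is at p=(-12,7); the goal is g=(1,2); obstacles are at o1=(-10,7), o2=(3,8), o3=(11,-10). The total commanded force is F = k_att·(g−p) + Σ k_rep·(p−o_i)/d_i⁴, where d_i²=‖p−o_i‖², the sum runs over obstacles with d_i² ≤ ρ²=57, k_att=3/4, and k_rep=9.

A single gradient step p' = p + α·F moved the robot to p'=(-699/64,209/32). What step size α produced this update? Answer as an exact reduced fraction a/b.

α = 1/8

F_att = 3/4·(g−p) = 3/4·(13,-5) = (9.7500,-3.7500)
o1: d²=4 ≤ ρ²=57; F_rep = 9·(-2,0)/4² = (-1.1250,0.0000)
o2: d²=226 > ρ²=57 → inactive
o3: d²=818 > ρ²=57 → inactive
F = F_att + ΣF_rep = (8.6250,-3.7500)
Δp = p'−p = (1.0781,-0.4688); α = Δx/Fx = (69/64) / (69/8) = 1/8
check: Δy/Fy = (-15/32) / (-15/4) = 1/8 ✓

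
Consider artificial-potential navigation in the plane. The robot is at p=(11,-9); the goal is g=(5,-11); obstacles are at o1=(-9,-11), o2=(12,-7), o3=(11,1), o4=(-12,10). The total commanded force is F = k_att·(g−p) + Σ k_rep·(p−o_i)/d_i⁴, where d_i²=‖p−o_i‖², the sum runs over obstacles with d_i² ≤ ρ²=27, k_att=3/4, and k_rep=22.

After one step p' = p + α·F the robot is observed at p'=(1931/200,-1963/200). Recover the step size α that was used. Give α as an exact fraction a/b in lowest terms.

F_att = 3/4·(g−p) = 3/4·(-6,-2) = (-4.5000,-1.5000)
o1: d²=404 > ρ²=27 → inactive
o2: d²=5 ≤ ρ²=27; F_rep = 22·(-1,-2)/5² = (-0.8800,-1.7600)
o3: d²=100 > ρ²=27 → inactive
o4: d²=890 > ρ²=27 → inactive
F = F_att + ΣF_rep = (-5.3800,-3.2600)
Δp = p'−p = (-1.3450,-0.8150); α = Δx/Fx = (-269/200) / (-269/50) = 1/4
check: Δy/Fy = (-163/200) / (-163/50) = 1/4 ✓

α = 1/4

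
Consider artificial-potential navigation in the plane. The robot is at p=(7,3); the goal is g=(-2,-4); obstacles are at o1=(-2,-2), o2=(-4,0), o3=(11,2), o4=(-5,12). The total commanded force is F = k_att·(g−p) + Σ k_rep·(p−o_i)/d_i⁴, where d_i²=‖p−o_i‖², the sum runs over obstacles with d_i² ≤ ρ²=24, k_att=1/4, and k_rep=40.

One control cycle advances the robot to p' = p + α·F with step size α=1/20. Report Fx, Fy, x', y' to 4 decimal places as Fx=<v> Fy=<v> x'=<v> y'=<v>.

F_att = 1/4·(g−p) = 1/4·(-9,-7) = (-2.2500,-1.7500)
o1: d²=106 > ρ²=24 → inactive
o2: d²=130 > ρ²=24 → inactive
o3: d²=17 ≤ ρ²=24; F_rep = 40·(-4,1)/17² = (-0.5536,0.1384)
o4: d²=225 > ρ²=24 → inactive
F = F_att + ΣF_rep = (-2.8036,-1.6116)
p' = p + 1/20·F = (6.8598,2.9194)

Fx=-2.8036 Fy=-1.6116 x'=6.8598 y'=2.9194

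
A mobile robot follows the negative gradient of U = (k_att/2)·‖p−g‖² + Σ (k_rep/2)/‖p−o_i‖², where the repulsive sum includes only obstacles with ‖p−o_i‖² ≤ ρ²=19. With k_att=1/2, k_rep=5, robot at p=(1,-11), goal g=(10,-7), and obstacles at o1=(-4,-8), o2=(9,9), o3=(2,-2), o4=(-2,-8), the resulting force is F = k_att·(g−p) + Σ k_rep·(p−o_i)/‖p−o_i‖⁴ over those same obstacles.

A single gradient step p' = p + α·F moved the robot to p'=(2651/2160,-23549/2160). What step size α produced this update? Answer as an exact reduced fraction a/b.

F_att = 1/2·(g−p) = 1/2·(9,4) = (4.5000,2.0000)
o1: d²=34 > ρ²=19 → inactive
o2: d²=464 > ρ²=19 → inactive
o3: d²=82 > ρ²=19 → inactive
o4: d²=18 ≤ ρ²=19; F_rep = 5·(3,-3)/18² = (0.0463,-0.0463)
F = F_att + ΣF_rep = (4.5463,1.9537)
Δp = p'−p = (0.2273,0.0977); α = Δx/Fx = (491/2160) / (491/108) = 1/20
check: Δy/Fy = (211/2160) / (211/108) = 1/20 ✓

α = 1/20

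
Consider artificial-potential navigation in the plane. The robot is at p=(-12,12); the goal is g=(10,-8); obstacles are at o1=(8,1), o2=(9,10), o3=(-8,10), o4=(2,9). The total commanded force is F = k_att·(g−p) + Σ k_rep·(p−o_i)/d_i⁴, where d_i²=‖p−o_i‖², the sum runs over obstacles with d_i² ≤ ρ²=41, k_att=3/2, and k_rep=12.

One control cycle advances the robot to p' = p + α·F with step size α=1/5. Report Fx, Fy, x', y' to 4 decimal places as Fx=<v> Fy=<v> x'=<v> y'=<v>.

Fx=32.8800 Fy=-29.9400 x'=-5.4240 y'=6.0120

F_att = 3/2·(g−p) = 3/2·(22,-20) = (33.0000,-30.0000)
o1: d²=521 > ρ²=41 → inactive
o2: d²=445 > ρ²=41 → inactive
o3: d²=20 ≤ ρ²=41; F_rep = 12·(-4,2)/20² = (-0.1200,0.0600)
o4: d²=205 > ρ²=41 → inactive
F = F_att + ΣF_rep = (32.8800,-29.9400)
p' = p + 1/5·F = (-5.4240,6.0120)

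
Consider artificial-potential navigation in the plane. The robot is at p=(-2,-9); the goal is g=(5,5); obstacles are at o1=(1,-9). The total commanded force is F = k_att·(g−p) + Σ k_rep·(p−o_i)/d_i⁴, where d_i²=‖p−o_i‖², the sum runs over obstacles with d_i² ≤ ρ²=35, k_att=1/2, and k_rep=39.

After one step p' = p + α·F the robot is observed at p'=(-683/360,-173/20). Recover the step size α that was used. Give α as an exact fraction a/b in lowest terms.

α = 1/20

F_att = 1/2·(g−p) = 1/2·(7,14) = (3.5000,7.0000)
o1: d²=9 ≤ ρ²=35; F_rep = 39·(-3,0)/9² = (-1.4444,0.0000)
F = F_att + ΣF_rep = (2.0556,7.0000)
Δp = p'−p = (0.1028,0.3500); α = Δx/Fx = (37/360) / (37/18) = 1/20
check: Δy/Fy = (7/20) / (7) = 1/20 ✓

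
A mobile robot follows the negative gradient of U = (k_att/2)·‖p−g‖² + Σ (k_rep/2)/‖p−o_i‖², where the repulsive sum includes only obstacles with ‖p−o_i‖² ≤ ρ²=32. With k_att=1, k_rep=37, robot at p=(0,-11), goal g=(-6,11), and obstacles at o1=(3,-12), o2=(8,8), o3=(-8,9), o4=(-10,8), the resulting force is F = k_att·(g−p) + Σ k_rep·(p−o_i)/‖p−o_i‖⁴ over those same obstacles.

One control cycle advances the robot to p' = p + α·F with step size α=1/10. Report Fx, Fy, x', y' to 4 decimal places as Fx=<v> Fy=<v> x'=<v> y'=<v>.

F_att = 1·(g−p) = 1·(-6,22) = (-6.0000,22.0000)
o1: d²=10 ≤ ρ²=32; F_rep = 37·(-3,1)/10² = (-1.1100,0.3700)
o2: d²=425 > ρ²=32 → inactive
o3: d²=464 > ρ²=32 → inactive
o4: d²=461 > ρ²=32 → inactive
F = F_att + ΣF_rep = (-7.1100,22.3700)
p' = p + 1/10·F = (-0.7110,-8.7630)

Fx=-7.1100 Fy=22.3700 x'=-0.7110 y'=-8.7630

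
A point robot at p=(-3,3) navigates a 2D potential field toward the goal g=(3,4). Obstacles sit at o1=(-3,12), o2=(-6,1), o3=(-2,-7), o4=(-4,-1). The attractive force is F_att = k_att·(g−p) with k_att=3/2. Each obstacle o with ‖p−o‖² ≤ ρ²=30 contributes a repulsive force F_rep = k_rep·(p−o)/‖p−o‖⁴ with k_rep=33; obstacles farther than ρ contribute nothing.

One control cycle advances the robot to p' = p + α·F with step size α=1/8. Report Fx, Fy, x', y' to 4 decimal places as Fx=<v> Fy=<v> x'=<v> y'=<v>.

Fx=9.7000 Fy=2.3473 x'=-1.7875 y'=3.2934

F_att = 3/2·(g−p) = 3/2·(6,1) = (9.0000,1.5000)
o1: d²=81 > ρ²=30 → inactive
o2: d²=13 ≤ ρ²=30; F_rep = 33·(3,2)/13² = (0.5858,0.3905)
o3: d²=101 > ρ²=30 → inactive
o4: d²=17 ≤ ρ²=30; F_rep = 33·(1,4)/17² = (0.1142,0.4567)
F = F_att + ΣF_rep = (9.7000,2.3473)
p' = p + 1/8·F = (-1.7875,3.2934)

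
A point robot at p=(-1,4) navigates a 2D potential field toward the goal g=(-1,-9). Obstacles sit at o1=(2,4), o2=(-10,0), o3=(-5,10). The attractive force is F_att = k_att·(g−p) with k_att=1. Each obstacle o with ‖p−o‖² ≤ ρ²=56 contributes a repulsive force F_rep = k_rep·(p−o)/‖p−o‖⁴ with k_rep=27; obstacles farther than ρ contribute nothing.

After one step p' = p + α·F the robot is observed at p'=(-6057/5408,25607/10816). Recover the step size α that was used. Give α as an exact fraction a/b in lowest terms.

F_att = 1·(g−p) = 1·(0,-13) = (0.0000,-13.0000)
o1: d²=9 ≤ ρ²=56; F_rep = 27·(-3,0)/9² = (-1.0000,0.0000)
o2: d²=97 > ρ²=56 → inactive
o3: d²=52 ≤ ρ²=56; F_rep = 27·(4,-6)/52² = (0.0399,-0.0599)
F = F_att + ΣF_rep = (-0.9601,-13.0599)
Δp = p'−p = (-0.1200,-1.6325); α = Δx/Fx = (-649/5408) / (-649/676) = 1/8
check: Δy/Fy = (-17657/10816) / (-17657/1352) = 1/8 ✓

α = 1/8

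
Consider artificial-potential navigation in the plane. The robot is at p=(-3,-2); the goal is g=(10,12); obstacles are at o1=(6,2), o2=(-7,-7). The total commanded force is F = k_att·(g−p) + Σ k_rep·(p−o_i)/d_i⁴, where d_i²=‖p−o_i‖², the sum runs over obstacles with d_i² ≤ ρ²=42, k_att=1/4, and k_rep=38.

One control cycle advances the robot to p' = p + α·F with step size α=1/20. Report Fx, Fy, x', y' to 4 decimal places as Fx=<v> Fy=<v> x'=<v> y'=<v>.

F_att = 1/4·(g−p) = 1/4·(13,14) = (3.2500,3.5000)
o1: d²=97 > ρ²=42 → inactive
o2: d²=41 ≤ ρ²=42; F_rep = 38·(4,5)/41² = (0.0904,0.1130)
F = F_att + ΣF_rep = (3.3404,3.6130)
p' = p + 1/20·F = (-2.8330,-1.8193)

Fx=3.3404 Fy=3.6130 x'=-2.8330 y'=-1.8193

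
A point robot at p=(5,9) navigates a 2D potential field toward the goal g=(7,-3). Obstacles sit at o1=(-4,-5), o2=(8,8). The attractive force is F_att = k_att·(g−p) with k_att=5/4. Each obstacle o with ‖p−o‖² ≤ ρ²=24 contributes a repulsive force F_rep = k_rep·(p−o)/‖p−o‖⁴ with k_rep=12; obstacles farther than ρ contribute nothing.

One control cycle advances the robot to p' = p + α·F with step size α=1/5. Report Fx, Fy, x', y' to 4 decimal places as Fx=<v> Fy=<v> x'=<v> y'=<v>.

F_att = 5/4·(g−p) = 5/4·(2,-12) = (2.5000,-15.0000)
o1: d²=277 > ρ²=24 → inactive
o2: d²=10 ≤ ρ²=24; F_rep = 12·(-3,1)/10² = (-0.3600,0.1200)
F = F_att + ΣF_rep = (2.1400,-14.8800)
p' = p + 1/5·F = (5.4280,6.0240)

Fx=2.1400 Fy=-14.8800 x'=5.4280 y'=6.0240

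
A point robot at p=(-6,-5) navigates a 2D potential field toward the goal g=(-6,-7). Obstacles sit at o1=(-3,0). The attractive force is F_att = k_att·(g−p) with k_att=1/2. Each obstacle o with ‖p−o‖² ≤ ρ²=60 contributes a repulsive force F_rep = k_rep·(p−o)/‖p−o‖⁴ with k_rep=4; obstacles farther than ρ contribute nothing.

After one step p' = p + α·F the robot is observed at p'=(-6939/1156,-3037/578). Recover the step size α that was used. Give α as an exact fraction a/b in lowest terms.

F_att = 1/2·(g−p) = 1/2·(0,-2) = (0.0000,-1.0000)
o1: d²=34 ≤ ρ²=60; F_rep = 4·(-3,-5)/34² = (-0.0104,-0.0173)
F = F_att + ΣF_rep = (-0.0104,-1.0173)
Δp = p'−p = (-0.0026,-0.2543); α = Δx/Fx = (-3/1156) / (-3/289) = 1/4
check: Δy/Fy = (-147/578) / (-294/289) = 1/4 ✓

α = 1/4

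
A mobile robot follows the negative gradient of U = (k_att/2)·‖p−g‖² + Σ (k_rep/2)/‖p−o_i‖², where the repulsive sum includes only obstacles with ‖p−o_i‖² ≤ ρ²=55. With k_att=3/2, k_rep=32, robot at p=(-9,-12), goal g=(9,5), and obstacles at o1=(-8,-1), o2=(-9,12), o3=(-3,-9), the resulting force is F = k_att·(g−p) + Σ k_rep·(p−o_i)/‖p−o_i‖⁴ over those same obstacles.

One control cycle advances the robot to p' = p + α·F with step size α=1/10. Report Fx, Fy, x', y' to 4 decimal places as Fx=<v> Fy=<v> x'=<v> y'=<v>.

Fx=26.9052 Fy=25.4526 x'=-6.3095 y'=-9.4547

F_att = 3/2·(g−p) = 3/2·(18,17) = (27.0000,25.5000)
o1: d²=122 > ρ²=55 → inactive
o2: d²=576 > ρ²=55 → inactive
o3: d²=45 ≤ ρ²=55; F_rep = 32·(-6,-3)/45² = (-0.0948,-0.0474)
F = F_att + ΣF_rep = (26.9052,25.4526)
p' = p + 1/10·F = (-6.3095,-9.4547)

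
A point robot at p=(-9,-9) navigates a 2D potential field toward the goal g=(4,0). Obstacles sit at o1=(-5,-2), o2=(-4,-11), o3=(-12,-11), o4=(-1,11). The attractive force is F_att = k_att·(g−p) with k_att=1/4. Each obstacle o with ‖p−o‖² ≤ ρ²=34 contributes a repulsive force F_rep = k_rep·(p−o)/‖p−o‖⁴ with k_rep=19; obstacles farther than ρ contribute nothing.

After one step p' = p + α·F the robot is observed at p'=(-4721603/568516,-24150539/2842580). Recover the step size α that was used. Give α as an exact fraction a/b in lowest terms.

α = 1/5

F_att = 1/4·(g−p) = 1/4·(13,9) = (3.2500,2.2500)
o1: d²=65 > ρ²=34 → inactive
o2: d²=29 ≤ ρ²=34; F_rep = 19·(-5,2)/29² = (-0.1130,0.0452)
o3: d²=13 ≤ ρ²=34; F_rep = 19·(3,2)/13² = (0.3373,0.2249)
o4: d²=464 > ρ²=34 → inactive
F = F_att + ΣF_rep = (3.4743,2.5200)
Δp = p'−p = (0.6949,0.5040); α = Δx/Fx = (395041/568516) / (1975205/568516) = 1/5
check: Δy/Fy = (1432681/2842580) / (1432681/568516) = 1/5 ✓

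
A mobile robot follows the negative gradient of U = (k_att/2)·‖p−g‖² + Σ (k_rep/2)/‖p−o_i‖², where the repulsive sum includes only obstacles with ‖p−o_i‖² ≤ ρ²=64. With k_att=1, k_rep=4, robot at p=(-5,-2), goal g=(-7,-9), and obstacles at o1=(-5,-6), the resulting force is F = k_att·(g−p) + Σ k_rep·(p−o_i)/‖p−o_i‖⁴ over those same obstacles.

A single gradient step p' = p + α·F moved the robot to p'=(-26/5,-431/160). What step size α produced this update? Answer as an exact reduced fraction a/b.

α = 1/10

F_att = 1·(g−p) = 1·(-2,-7) = (-2.0000,-7.0000)
o1: d²=16 ≤ ρ²=64; F_rep = 4·(0,4)/16² = (0.0000,0.0625)
F = F_att + ΣF_rep = (-2.0000,-6.9375)
Δp = p'−p = (-0.2000,-0.6937); α = Δx/Fx = (-1/5) / (-2) = 1/10
check: Δy/Fy = (-111/160) / (-111/16) = 1/10 ✓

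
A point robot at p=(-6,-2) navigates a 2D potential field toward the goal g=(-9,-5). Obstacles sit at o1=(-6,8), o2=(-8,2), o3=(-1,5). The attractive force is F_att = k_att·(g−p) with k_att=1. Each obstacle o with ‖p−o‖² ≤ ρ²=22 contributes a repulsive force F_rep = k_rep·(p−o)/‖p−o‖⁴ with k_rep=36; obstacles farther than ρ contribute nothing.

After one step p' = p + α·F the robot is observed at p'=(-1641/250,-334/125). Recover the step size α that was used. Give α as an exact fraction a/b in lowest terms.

F_att = 1·(g−p) = 1·(-3,-3) = (-3.0000,-3.0000)
o1: d²=100 > ρ²=22 → inactive
o2: d²=20 ≤ ρ²=22; F_rep = 36·(2,-4)/20² = (0.1800,-0.3600)
o3: d²=74 > ρ²=22 → inactive
F = F_att + ΣF_rep = (-2.8200,-3.3600)
Δp = p'−p = (-0.5640,-0.6720); α = Δx/Fx = (-141/250) / (-141/50) = 1/5
check: Δy/Fy = (-84/125) / (-84/25) = 1/5 ✓

α = 1/5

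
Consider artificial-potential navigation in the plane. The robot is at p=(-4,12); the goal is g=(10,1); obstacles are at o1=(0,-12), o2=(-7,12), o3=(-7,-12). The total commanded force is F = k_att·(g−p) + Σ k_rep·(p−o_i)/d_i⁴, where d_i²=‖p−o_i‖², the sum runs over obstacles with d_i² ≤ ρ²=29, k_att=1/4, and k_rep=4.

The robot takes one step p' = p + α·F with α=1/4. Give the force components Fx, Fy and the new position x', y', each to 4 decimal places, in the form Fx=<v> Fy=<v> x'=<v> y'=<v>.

F_att = 1/4·(g−p) = 1/4·(14,-11) = (3.5000,-2.7500)
o1: d²=592 > ρ²=29 → inactive
o2: d²=9 ≤ ρ²=29; F_rep = 4·(3,0)/9² = (0.1481,0.0000)
o3: d²=585 > ρ²=29 → inactive
F = F_att + ΣF_rep = (3.6481,-2.7500)
p' = p + 1/4·F = (-3.0880,11.3125)

Fx=3.6481 Fy=-2.7500 x'=-3.0880 y'=11.3125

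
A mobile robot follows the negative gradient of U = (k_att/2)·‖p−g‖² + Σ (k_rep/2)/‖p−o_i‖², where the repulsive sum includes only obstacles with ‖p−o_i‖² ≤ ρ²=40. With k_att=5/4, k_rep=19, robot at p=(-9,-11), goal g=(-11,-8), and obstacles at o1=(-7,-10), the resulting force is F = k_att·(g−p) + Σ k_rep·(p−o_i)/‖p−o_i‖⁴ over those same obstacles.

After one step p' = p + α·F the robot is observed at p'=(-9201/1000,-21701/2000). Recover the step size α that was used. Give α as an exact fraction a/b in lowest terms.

α = 1/20

F_att = 5/4·(g−p) = 5/4·(-2,3) = (-2.5000,3.7500)
o1: d²=5 ≤ ρ²=40; F_rep = 19·(-2,-1)/5² = (-1.5200,-0.7600)
F = F_att + ΣF_rep = (-4.0200,2.9900)
Δp = p'−p = (-0.2010,0.1495); α = Δx/Fx = (-201/1000) / (-201/50) = 1/20
check: Δy/Fy = (299/2000) / (299/100) = 1/20 ✓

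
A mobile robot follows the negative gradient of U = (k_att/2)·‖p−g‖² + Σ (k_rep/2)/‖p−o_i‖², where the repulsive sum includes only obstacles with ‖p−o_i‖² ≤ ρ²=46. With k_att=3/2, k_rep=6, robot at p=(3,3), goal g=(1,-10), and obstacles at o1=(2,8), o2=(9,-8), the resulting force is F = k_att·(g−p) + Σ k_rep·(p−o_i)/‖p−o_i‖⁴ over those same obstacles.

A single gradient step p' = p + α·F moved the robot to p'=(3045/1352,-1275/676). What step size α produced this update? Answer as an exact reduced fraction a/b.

α = 1/4

F_att = 3/2·(g−p) = 3/2·(-2,-13) = (-3.0000,-19.5000)
o1: d²=26 ≤ ρ²=46; F_rep = 6·(1,-5)/26² = (0.0089,-0.0444)
o2: d²=157 > ρ²=46 → inactive
F = F_att + ΣF_rep = (-2.9911,-19.5444)
Δp = p'−p = (-0.7478,-4.8861); α = Δx/Fx = (-1011/1352) / (-1011/338) = 1/4
check: Δy/Fy = (-3303/676) / (-3303/169) = 1/4 ✓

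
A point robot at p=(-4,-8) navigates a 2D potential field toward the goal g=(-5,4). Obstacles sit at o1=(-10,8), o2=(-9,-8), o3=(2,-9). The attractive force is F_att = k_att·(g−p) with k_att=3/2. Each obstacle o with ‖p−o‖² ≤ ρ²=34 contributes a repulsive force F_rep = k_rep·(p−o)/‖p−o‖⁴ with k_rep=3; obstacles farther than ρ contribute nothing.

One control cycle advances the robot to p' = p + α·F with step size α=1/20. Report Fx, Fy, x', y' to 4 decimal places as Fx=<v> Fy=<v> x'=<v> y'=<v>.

Fx=-1.4760 Fy=18.0000 x'=-4.0738 y'=-7.1000

F_att = 3/2·(g−p) = 3/2·(-1,12) = (-1.5000,18.0000)
o1: d²=292 > ρ²=34 → inactive
o2: d²=25 ≤ ρ²=34; F_rep = 3·(5,0)/25² = (0.0240,0.0000)
o3: d²=37 > ρ²=34 → inactive
F = F_att + ΣF_rep = (-1.4760,18.0000)
p' = p + 1/20·F = (-4.0738,-7.1000)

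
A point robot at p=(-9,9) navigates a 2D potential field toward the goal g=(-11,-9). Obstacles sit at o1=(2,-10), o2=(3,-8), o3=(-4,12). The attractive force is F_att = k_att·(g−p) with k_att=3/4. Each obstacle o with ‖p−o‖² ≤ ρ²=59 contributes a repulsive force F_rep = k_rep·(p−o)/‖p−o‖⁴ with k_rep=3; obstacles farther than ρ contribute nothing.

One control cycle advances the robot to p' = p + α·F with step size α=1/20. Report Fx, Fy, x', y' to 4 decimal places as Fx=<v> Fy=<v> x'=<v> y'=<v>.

F_att = 3/4·(g−p) = 3/4·(-2,-18) = (-1.5000,-13.5000)
o1: d²=482 > ρ²=59 → inactive
o2: d²=433 > ρ²=59 → inactive
o3: d²=34 ≤ ρ²=59; F_rep = 3·(-5,-3)/34² = (-0.0130,-0.0078)
F = F_att + ΣF_rep = (-1.5130,-13.5078)
p' = p + 1/20·F = (-9.0756,8.3246)

Fx=-1.5130 Fy=-13.5078 x'=-9.0756 y'=8.3246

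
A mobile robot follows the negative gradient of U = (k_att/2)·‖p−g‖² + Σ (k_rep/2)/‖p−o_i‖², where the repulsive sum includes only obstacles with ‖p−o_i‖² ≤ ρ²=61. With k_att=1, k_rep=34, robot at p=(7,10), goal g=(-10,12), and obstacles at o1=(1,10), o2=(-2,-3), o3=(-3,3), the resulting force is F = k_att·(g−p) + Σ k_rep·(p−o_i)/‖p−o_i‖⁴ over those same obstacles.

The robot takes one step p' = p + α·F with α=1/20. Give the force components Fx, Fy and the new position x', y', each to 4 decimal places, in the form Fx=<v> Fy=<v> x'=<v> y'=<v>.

F_att = 1·(g−p) = 1·(-17,2) = (-17.0000,2.0000)
o1: d²=36 ≤ ρ²=61; F_rep = 34·(6,0)/36² = (0.1574,0.0000)
o2: d²=250 > ρ²=61 → inactive
o3: d²=149 > ρ²=61 → inactive
F = F_att + ΣF_rep = (-16.8426,2.0000)
p' = p + 1/20·F = (6.1579,10.1000)

Fx=-16.8426 Fy=2.0000 x'=6.1579 y'=10.1000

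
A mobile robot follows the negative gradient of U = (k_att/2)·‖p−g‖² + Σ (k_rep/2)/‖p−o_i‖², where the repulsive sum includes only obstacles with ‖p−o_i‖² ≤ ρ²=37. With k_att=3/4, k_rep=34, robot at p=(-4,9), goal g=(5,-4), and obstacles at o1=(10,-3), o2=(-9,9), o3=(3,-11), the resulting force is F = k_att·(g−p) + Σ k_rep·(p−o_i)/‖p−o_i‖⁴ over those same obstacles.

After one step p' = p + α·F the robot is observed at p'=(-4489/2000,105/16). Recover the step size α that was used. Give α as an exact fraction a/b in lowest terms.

F_att = 3/4·(g−p) = 3/4·(9,-13) = (6.7500,-9.7500)
o1: d²=340 > ρ²=37 → inactive
o2: d²=25 ≤ ρ²=37; F_rep = 34·(5,0)/25² = (0.2720,0.0000)
o3: d²=449 > ρ²=37 → inactive
F = F_att + ΣF_rep = (7.0220,-9.7500)
Δp = p'−p = (1.7555,-2.4375); α = Δx/Fx = (3511/2000) / (3511/500) = 1/4
check: Δy/Fy = (-39/16) / (-39/4) = 1/4 ✓

α = 1/4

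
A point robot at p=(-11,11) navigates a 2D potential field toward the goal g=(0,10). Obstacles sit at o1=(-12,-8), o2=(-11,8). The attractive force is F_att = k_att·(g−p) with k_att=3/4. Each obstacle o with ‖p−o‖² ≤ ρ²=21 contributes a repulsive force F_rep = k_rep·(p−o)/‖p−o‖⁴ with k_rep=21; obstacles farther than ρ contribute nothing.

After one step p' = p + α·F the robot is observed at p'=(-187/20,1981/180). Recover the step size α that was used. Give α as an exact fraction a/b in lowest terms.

F_att = 3/4·(g−p) = 3/4·(11,-1) = (8.2500,-0.7500)
o1: d²=362 > ρ²=21 → inactive
o2: d²=9 ≤ ρ²=21; F_rep = 21·(0,3)/9² = (0.0000,0.7778)
F = F_att + ΣF_rep = (8.2500,0.0278)
Δp = p'−p = (1.6500,0.0056); α = Δx/Fx = (33/20) / (33/4) = 1/5
check: Δy/Fy = (1/180) / (1/36) = 1/5 ✓

α = 1/5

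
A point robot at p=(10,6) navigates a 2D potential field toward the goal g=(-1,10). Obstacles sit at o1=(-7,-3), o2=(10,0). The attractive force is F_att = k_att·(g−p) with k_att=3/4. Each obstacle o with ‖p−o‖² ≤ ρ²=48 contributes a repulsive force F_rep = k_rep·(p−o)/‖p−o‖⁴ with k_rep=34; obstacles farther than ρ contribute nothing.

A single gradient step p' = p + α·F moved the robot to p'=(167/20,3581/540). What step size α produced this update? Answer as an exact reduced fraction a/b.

α = 1/5

F_att = 3/4·(g−p) = 3/4·(-11,4) = (-8.2500,3.0000)
o1: d²=370 > ρ²=48 → inactive
o2: d²=36 ≤ ρ²=48; F_rep = 34·(0,6)/36² = (0.0000,0.1574)
F = F_att + ΣF_rep = (-8.2500,3.1574)
Δp = p'−p = (-1.6500,0.6315); α = Δx/Fx = (-33/20) / (-33/4) = 1/5
check: Δy/Fy = (341/540) / (341/108) = 1/5 ✓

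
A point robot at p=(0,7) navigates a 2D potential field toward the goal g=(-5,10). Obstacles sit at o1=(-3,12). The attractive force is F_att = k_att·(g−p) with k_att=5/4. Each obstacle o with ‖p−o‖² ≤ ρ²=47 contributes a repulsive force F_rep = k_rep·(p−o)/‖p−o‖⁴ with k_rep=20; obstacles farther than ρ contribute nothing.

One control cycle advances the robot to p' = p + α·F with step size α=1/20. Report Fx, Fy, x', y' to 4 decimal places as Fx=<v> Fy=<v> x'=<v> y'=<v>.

Fx=-6.1981 Fy=3.6635 x'=-0.3099 y'=7.1832

F_att = 5/4·(g−p) = 5/4·(-5,3) = (-6.2500,3.7500)
o1: d²=34 ≤ ρ²=47; F_rep = 20·(3,-5)/34² = (0.0519,-0.0865)
F = F_att + ΣF_rep = (-6.1981,3.6635)
p' = p + 1/20·F = (-0.3099,7.1832)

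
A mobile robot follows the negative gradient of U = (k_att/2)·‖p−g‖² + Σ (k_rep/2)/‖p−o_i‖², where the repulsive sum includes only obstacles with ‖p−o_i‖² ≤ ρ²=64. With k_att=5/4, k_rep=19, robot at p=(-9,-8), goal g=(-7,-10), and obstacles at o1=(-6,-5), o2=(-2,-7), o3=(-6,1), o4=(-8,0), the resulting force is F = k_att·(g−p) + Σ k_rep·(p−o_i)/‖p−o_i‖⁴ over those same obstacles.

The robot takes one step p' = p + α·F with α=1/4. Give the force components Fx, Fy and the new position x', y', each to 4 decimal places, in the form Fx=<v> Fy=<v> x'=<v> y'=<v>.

F_att = 5/4·(g−p) = 5/4·(2,-2) = (2.5000,-2.5000)
o1: d²=18 ≤ ρ²=64; F_rep = 19·(-3,-3)/18² = (-0.1759,-0.1759)
o2: d²=50 ≤ ρ²=64; F_rep = 19·(-7,-1)/50² = (-0.0532,-0.0076)
o3: d²=90 > ρ²=64 → inactive
o4: d²=65 > ρ²=64 → inactive
F = F_att + ΣF_rep = (2.2709,-2.6835)
p' = p + 1/4·F = (-8.4323,-8.6709)

Fx=2.2709 Fy=-2.6835 x'=-8.4323 y'=-8.6709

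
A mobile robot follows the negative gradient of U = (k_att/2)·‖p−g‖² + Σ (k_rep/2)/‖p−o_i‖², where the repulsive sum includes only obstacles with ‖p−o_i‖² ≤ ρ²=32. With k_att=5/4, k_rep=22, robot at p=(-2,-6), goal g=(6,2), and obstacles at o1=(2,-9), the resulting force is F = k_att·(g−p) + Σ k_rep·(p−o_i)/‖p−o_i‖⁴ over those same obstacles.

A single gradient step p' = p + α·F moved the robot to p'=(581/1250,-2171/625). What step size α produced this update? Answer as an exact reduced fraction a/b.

F_att = 5/4·(g−p) = 5/4·(8,8) = (10.0000,10.0000)
o1: d²=25 ≤ ρ²=32; F_rep = 22·(-4,3)/25² = (-0.1408,0.1056)
F = F_att + ΣF_rep = (9.8592,10.1056)
Δp = p'−p = (2.4648,2.5264); α = Δx/Fx = (3081/1250) / (6162/625) = 1/4
check: Δy/Fy = (1579/625) / (6316/625) = 1/4 ✓

α = 1/4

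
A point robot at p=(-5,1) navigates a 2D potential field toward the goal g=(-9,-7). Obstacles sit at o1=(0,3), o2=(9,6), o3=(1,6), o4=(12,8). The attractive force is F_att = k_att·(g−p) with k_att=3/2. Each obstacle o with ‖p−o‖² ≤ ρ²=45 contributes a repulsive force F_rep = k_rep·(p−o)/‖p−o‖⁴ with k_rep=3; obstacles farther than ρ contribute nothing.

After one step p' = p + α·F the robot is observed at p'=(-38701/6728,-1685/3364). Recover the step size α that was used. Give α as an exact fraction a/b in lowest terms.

α = 1/8

F_att = 3/2·(g−p) = 3/2·(-4,-8) = (-6.0000,-12.0000)
o1: d²=29 ≤ ρ²=45; F_rep = 3·(-5,-2)/29² = (-0.0178,-0.0071)
o2: d²=221 > ρ²=45 → inactive
o3: d²=61 > ρ²=45 → inactive
o4: d²=338 > ρ²=45 → inactive
F = F_att + ΣF_rep = (-6.0178,-12.0071)
Δp = p'−p = (-0.7522,-1.5009); α = Δx/Fx = (-5061/6728) / (-5061/841) = 1/8
check: Δy/Fy = (-5049/3364) / (-10098/841) = 1/8 ✓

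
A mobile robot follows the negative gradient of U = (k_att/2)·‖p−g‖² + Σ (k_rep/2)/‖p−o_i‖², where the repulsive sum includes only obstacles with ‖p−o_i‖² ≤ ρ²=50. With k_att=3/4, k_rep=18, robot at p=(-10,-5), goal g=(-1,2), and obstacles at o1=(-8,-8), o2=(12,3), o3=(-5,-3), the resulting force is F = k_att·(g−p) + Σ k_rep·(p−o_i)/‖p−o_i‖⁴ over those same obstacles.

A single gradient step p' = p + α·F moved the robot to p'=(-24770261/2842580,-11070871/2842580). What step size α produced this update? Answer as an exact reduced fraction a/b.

α = 1/5

F_att = 3/4·(g−p) = 3/4·(9,7) = (6.7500,5.2500)
o1: d²=13 ≤ ρ²=50; F_rep = 18·(-2,3)/13² = (-0.2130,0.3195)
o2: d²=548 > ρ²=50 → inactive
o3: d²=29 ≤ ρ²=50; F_rep = 18·(-5,-2)/29² = (-0.1070,-0.0428)
F = F_att + ΣF_rep = (6.4300,5.5267)
Δp = p'−p = (1.2860,1.1053); α = Δx/Fx = (3655539/2842580) / (3655539/568516) = 1/5
check: Δy/Fy = (3142029/2842580) / (3142029/568516) = 1/5 ✓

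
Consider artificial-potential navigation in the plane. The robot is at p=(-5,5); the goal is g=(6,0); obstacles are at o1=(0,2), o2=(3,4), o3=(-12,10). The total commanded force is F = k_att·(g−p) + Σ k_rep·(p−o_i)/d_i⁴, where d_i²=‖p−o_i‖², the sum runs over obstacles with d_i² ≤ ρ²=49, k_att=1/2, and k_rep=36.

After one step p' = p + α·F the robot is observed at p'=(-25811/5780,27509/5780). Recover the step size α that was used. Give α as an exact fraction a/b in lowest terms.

F_att = 1/2·(g−p) = 1/2·(11,-5) = (5.5000,-2.5000)
o1: d²=34 ≤ ρ²=49; F_rep = 36·(-5,3)/34² = (-0.1557,0.0934)
o2: d²=65 > ρ²=49 → inactive
o3: d²=74 > ρ²=49 → inactive
F = F_att + ΣF_rep = (5.3443,-2.4066)
Δp = p'−p = (0.5344,-0.2407); α = Δx/Fx = (3089/5780) / (3089/578) = 1/10
check: Δy/Fy = (-1391/5780) / (-1391/578) = 1/10 ✓

α = 1/10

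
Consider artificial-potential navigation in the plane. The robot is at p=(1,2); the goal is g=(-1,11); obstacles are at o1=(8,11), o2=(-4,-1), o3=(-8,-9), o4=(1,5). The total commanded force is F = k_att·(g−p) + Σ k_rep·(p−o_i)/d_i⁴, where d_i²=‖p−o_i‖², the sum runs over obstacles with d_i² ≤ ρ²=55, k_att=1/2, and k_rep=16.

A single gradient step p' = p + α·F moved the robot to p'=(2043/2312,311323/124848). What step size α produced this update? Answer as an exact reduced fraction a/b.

α = 1/8

F_att = 1/2·(g−p) = 1/2·(-2,9) = (-1.0000,4.5000)
o1: d²=130 > ρ²=55 → inactive
o2: d²=34 ≤ ρ²=55; F_rep = 16·(5,3)/34² = (0.0692,0.0415)
o3: d²=202 > ρ²=55 → inactive
o4: d²=9 ≤ ρ²=55; F_rep = 16·(0,-3)/9² = (0.0000,-0.5926)
F = F_att + ΣF_rep = (-0.9308,3.9489)
Δp = p'−p = (-0.1163,0.4936); α = Δx/Fx = (-269/2312) / (-269/289) = 1/8
check: Δy/Fy = (61627/124848) / (61627/15606) = 1/8 ✓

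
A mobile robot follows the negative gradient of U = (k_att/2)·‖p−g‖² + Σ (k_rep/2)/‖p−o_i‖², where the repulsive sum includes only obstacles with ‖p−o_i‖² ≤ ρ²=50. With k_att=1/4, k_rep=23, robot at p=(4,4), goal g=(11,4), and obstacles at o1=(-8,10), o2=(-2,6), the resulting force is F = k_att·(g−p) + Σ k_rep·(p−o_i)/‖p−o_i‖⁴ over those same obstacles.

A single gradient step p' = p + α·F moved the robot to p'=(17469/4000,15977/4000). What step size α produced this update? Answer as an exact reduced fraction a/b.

F_att = 1/4·(g−p) = 1/4·(7,0) = (1.7500,0.0000)
o1: d²=180 > ρ²=50 → inactive
o2: d²=40 ≤ ρ²=50; F_rep = 23·(6,-2)/40² = (0.0862,-0.0288)
F = F_att + ΣF_rep = (1.8362,-0.0288)
Δp = p'−p = (0.3673,-0.0057); α = Δx/Fx = (1469/4000) / (1469/800) = 1/5
check: Δy/Fy = (-23/4000) / (-23/800) = 1/5 ✓

α = 1/5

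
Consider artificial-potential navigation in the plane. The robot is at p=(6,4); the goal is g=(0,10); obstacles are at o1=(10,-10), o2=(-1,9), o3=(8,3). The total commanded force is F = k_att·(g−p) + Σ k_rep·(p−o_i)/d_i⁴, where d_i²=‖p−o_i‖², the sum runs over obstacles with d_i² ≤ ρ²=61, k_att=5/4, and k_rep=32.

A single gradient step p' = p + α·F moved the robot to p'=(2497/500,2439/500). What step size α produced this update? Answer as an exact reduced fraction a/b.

F_att = 5/4·(g−p) = 5/4·(-6,6) = (-7.5000,7.5000)
o1: d²=212 > ρ²=61 → inactive
o2: d²=74 > ρ²=61 → inactive
o3: d²=5 ≤ ρ²=61; F_rep = 32·(-2,1)/5² = (-2.5600,1.2800)
F = F_att + ΣF_rep = (-10.0600,8.7800)
Δp = p'−p = (-1.0060,0.8780); α = Δx/Fx = (-503/500) / (-503/50) = 1/10
check: Δy/Fy = (439/500) / (439/50) = 1/10 ✓

α = 1/10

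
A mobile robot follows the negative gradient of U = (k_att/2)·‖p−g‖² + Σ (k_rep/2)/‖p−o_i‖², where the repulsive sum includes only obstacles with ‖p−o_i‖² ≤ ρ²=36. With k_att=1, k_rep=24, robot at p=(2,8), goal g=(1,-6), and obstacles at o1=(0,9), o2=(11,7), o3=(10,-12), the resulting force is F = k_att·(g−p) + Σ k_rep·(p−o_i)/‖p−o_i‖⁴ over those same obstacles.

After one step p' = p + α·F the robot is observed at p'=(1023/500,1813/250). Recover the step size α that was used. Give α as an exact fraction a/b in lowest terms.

α = 1/20

F_att = 1·(g−p) = 1·(-1,-14) = (-1.0000,-14.0000)
o1: d²=5 ≤ ρ²=36; F_rep = 24·(2,-1)/5² = (1.9200,-0.9600)
o2: d²=82 > ρ²=36 → inactive
o3: d²=464 > ρ²=36 → inactive
F = F_att + ΣF_rep = (0.9200,-14.9600)
Δp = p'−p = (0.0460,-0.7480); α = Δx/Fx = (23/500) / (23/25) = 1/20
check: Δy/Fy = (-187/250) / (-374/25) = 1/20 ✓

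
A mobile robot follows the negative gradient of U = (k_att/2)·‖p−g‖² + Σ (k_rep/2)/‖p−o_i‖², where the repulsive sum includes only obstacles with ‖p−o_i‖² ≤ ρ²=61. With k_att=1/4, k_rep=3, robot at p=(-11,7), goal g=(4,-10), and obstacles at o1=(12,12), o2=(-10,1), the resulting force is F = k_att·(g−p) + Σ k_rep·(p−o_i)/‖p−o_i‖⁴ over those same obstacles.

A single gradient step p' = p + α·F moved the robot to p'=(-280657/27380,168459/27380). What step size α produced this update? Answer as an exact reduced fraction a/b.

F_att = 1/4·(g−p) = 1/4·(15,-17) = (3.7500,-4.2500)
o1: d²=554 > ρ²=61 → inactive
o2: d²=37 ≤ ρ²=61; F_rep = 3·(-1,6)/37² = (-0.0022,0.0131)
F = F_att + ΣF_rep = (3.7478,-4.2369)
Δp = p'−p = (0.7496,-0.8474); α = Δx/Fx = (20523/27380) / (20523/5476) = 1/5
check: Δy/Fy = (-23201/27380) / (-23201/5476) = 1/5 ✓

α = 1/5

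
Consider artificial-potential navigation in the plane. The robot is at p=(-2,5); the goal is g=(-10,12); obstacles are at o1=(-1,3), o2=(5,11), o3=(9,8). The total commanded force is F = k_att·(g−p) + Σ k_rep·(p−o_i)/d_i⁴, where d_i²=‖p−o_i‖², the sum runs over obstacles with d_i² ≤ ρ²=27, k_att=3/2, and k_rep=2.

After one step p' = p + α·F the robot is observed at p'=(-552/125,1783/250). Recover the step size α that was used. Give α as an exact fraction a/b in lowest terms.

α = 1/5

F_att = 3/2·(g−p) = 3/2·(-8,7) = (-12.0000,10.5000)
o1: d²=5 ≤ ρ²=27; F_rep = 2·(-1,2)/5² = (-0.0800,0.1600)
o2: d²=85 > ρ²=27 → inactive
o3: d²=130 > ρ²=27 → inactive
F = F_att + ΣF_rep = (-12.0800,10.6600)
Δp = p'−p = (-2.4160,2.1320); α = Δx/Fx = (-302/125) / (-302/25) = 1/5
check: Δy/Fy = (533/250) / (533/50) = 1/5 ✓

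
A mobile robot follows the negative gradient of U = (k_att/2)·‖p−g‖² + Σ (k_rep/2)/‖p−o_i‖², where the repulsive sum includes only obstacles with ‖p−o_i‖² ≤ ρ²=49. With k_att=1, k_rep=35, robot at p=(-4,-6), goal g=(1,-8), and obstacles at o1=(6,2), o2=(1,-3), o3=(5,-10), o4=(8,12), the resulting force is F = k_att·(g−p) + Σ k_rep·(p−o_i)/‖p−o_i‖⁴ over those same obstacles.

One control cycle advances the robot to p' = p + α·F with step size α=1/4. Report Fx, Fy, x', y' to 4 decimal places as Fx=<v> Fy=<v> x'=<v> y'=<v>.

F_att = 1·(g−p) = 1·(5,-2) = (5.0000,-2.0000)
o1: d²=164 > ρ²=49 → inactive
o2: d²=34 ≤ ρ²=49; F_rep = 35·(-5,-3)/34² = (-0.1514,-0.0908)
o3: d²=97 > ρ²=49 → inactive
o4: d²=468 > ρ²=49 → inactive
F = F_att + ΣF_rep = (4.8486,-2.0908)
p' = p + 1/4·F = (-2.7878,-6.5227)

Fx=4.8486 Fy=-2.0908 x'=-2.7878 y'=-6.5227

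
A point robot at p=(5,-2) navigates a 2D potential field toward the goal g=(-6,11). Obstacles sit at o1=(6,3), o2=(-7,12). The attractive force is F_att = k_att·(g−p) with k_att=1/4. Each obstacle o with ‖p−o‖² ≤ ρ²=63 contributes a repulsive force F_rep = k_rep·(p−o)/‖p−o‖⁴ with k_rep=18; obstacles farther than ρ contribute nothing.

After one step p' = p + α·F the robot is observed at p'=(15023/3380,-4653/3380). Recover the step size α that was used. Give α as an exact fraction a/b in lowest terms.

F_att = 1/4·(g−p) = 1/4·(-11,13) = (-2.7500,3.2500)
o1: d²=26 ≤ ρ²=63; F_rep = 18·(-1,-5)/26² = (-0.0266,-0.1331)
o2: d²=340 > ρ²=63 → inactive
F = F_att + ΣF_rep = (-2.7766,3.1169)
Δp = p'−p = (-0.5553,0.6234); α = Δx/Fx = (-1877/3380) / (-1877/676) = 1/5
check: Δy/Fy = (2107/3380) / (2107/676) = 1/5 ✓

α = 1/5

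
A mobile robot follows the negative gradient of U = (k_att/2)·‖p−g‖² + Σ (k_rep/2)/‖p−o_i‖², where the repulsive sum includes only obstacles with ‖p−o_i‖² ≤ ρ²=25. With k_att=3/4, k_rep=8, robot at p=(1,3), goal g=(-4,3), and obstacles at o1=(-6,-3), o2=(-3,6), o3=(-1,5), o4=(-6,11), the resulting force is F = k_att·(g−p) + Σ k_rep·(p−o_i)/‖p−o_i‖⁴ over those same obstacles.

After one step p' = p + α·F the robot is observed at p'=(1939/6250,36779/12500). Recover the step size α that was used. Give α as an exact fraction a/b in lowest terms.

α = 1/5

F_att = 3/4·(g−p) = 3/4·(-5,0) = (-3.7500,0.0000)
o1: d²=85 > ρ²=25 → inactive
o2: d²=25 ≤ ρ²=25; F_rep = 8·(4,-3)/25² = (0.0512,-0.0384)
o3: d²=8 ≤ ρ²=25; F_rep = 8·(2,-2)/8² = (0.2500,-0.2500)
o4: d²=113 > ρ²=25 → inactive
F = F_att + ΣF_rep = (-3.4488,-0.2884)
Δp = p'−p = (-0.6898,-0.0577); α = Δx/Fx = (-4311/6250) / (-4311/1250) = 1/5
check: Δy/Fy = (-721/12500) / (-721/2500) = 1/5 ✓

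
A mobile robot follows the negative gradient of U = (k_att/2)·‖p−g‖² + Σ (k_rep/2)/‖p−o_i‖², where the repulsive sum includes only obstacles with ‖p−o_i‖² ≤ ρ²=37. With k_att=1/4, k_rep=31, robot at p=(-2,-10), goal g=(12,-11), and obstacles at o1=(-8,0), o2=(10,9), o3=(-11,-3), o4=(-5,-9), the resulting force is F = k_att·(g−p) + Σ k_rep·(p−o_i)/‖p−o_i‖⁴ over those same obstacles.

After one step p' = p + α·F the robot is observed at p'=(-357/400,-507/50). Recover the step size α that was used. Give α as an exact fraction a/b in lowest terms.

α = 1/4

F_att = 1/4·(g−p) = 1/4·(14,-1) = (3.5000,-0.2500)
o1: d²=136 > ρ²=37 → inactive
o2: d²=505 > ρ²=37 → inactive
o3: d²=130 > ρ²=37 → inactive
o4: d²=10 ≤ ρ²=37; F_rep = 31·(3,-1)/10² = (0.9300,-0.3100)
F = F_att + ΣF_rep = (4.4300,-0.5600)
Δp = p'−p = (1.1075,-0.1400); α = Δx/Fx = (443/400) / (443/100) = 1/4
check: Δy/Fy = (-7/50) / (-14/25) = 1/4 ✓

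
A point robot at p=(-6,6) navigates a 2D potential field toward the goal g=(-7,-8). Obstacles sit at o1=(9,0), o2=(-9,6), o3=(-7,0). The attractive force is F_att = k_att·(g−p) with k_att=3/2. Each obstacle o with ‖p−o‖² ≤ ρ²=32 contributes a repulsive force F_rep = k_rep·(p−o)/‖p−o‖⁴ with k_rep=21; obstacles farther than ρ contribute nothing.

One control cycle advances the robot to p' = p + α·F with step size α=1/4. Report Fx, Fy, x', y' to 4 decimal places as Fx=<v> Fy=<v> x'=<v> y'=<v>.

F_att = 3/2·(g−p) = 3/2·(-1,-14) = (-1.5000,-21.0000)
o1: d²=261 > ρ²=32 → inactive
o2: d²=9 ≤ ρ²=32; F_rep = 21·(3,0)/9² = (0.7778,0.0000)
o3: d²=37 > ρ²=32 → inactive
F = F_att + ΣF_rep = (-0.7222,-21.0000)
p' = p + 1/4·F = (-6.1806,0.7500)

Fx=-0.7222 Fy=-21.0000 x'=-6.1806 y'=0.7500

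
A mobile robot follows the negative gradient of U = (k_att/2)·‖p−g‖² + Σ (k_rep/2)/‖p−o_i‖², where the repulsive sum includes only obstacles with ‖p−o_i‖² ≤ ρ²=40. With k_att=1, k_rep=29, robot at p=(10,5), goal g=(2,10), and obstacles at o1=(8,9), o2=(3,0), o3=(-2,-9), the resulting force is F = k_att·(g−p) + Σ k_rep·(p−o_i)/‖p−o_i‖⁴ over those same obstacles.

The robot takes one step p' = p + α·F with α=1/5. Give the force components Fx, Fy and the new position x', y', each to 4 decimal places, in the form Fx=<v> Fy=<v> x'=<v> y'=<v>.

Fx=-7.8550 Fy=4.7100 x'=8.4290 y'=5.9420

F_att = 1·(g−p) = 1·(-8,5) = (-8.0000,5.0000)
o1: d²=20 ≤ ρ²=40; F_rep = 29·(2,-4)/20² = (0.1450,-0.2900)
o2: d²=74 > ρ²=40 → inactive
o3: d²=340 > ρ²=40 → inactive
F = F_att + ΣF_rep = (-7.8550,4.7100)
p' = p + 1/5·F = (8.4290,5.9420)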